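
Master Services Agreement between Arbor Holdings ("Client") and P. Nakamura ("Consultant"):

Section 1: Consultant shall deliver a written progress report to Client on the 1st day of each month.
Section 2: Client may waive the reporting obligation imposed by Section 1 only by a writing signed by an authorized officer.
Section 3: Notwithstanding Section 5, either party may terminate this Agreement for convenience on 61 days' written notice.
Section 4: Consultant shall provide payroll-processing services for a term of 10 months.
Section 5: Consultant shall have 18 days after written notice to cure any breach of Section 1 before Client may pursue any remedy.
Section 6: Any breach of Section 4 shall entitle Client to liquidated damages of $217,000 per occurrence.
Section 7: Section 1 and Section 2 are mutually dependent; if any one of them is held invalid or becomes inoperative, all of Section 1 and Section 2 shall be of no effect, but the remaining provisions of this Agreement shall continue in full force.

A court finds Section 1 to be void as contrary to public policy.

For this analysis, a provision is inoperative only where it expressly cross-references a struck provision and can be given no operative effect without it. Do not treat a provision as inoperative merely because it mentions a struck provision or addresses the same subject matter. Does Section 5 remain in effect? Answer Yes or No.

No

Section 1 is struck. The only function of Section 2 is the waiver condition for Section 1, so it cannot stand once Section 1 is removed. Section 5 has no operative effect of its own apart from Section 1 and is therefore inoperative. Section 3 mentions Section 5 but its own obligation stands independently of Section 5, so Section 3 is not affected. Section 7 declares Section 1 and Section 2 mutually dependent; since one of them has fallen, all of them are of no effect. The remainder continues in force under Section 7. The provisions still in force are Section 3, Section 4, Section 6, and Section 7. Section 5 is among the inoperative provisions, so the answer is no.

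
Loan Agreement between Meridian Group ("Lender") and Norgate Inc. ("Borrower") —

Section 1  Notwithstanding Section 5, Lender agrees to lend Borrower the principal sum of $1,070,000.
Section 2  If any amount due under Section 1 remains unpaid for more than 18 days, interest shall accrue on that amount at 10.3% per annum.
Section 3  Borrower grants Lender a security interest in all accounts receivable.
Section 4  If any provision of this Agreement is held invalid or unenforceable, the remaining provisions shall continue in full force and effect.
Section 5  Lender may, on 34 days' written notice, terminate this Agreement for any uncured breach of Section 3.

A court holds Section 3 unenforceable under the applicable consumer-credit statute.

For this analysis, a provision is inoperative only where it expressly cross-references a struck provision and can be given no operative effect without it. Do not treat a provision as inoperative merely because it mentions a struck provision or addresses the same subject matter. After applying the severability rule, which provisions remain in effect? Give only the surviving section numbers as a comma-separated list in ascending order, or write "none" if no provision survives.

1, 2, 4

Section 3 is struck. The only function of Section 5 is the termination right for breach of Section 3, so it cannot stand once Section 3 is removed. Although Section 1 refers to Section 5, its operative terms do not depend on Section 5, so it remains in effect. Under the severability clause in Section 4, the remaining provisions continue in force. The provisions still in force are Section 1, Section 2, and Section 4.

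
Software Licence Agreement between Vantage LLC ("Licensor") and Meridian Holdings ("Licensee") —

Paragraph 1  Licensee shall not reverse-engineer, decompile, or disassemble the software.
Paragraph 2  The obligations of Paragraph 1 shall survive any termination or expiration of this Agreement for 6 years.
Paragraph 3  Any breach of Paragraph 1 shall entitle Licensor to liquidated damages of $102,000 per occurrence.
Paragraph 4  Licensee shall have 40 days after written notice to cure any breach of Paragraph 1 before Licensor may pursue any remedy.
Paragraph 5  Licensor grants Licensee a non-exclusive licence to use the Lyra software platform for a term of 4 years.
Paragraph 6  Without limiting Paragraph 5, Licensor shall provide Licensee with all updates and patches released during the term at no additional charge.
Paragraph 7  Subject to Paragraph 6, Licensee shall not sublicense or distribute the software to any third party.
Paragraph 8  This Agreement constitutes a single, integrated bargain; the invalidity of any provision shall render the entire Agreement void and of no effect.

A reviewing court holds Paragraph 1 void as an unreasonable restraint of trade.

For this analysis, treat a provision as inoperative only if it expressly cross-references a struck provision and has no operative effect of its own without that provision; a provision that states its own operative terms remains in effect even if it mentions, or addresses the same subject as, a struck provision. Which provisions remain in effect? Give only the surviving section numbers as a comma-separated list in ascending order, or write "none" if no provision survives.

Paragraph 1 is struck. The only function of Paragraph 2 is the survival period for Paragraph 1, so it cannot stand once Paragraph 1 is removed. Paragraph 3 does nothing except set the liquidated-damages amount by reference to Paragraph 1; with Paragraph 1 gone it has no independent effect and is inoperative. Paragraph 4 merely fixes the cure period for breach of Paragraph 1; with Paragraph 1 gone it has nothing to operate on and falls away. Paragraph 8 provides that the Agreement is not severable, so the invalidity of any one provision voids the entire Agreement. No provision of the Agreement survives.

none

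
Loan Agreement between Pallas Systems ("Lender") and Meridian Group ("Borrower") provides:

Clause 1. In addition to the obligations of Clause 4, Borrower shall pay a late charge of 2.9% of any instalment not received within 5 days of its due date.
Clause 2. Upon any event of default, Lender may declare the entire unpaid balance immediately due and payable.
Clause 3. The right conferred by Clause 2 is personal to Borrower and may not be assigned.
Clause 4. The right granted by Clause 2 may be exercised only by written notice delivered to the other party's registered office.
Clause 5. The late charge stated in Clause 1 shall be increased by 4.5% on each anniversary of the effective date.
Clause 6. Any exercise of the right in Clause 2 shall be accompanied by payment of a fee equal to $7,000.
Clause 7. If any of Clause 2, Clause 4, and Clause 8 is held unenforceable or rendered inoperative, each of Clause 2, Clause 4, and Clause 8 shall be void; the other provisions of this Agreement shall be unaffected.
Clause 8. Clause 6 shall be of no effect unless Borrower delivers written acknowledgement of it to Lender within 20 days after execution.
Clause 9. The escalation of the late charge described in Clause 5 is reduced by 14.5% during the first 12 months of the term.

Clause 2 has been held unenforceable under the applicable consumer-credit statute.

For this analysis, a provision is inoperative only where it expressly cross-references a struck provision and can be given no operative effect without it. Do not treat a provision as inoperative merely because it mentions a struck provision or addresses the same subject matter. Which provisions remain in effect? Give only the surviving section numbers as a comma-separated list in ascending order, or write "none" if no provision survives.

Clause 2 is struck. The only function of Clause 3 is the non-assignment of Clause 2, so it cannot stand once Clause 2 is removed. Clause 4 has no operative effect of its own apart from Clause 2 and is therefore inoperative. Clause 6 merely fixes the exercise fee for Clause 2; with Clause 2 gone it has nothing to operate on and falls away. The only function of Clause 8 is the acknowledgement condition for Clause 6, so it cannot stand once Clause 6 is removed. Clause 1 mentions Clause 4 but its own obligation stands independently of Clause 4, so Clause 1 is not affected. Clause 7 declares Clause 2, Clause 4, and Clause 8 mutually dependent; since one of them has fallen, all of them are of no effect. The remainder continues in force under Clause 7. The provisions still in force are Clause 1, Clause 5, Clause 7, and Clause 9.

1, 5, 7, 9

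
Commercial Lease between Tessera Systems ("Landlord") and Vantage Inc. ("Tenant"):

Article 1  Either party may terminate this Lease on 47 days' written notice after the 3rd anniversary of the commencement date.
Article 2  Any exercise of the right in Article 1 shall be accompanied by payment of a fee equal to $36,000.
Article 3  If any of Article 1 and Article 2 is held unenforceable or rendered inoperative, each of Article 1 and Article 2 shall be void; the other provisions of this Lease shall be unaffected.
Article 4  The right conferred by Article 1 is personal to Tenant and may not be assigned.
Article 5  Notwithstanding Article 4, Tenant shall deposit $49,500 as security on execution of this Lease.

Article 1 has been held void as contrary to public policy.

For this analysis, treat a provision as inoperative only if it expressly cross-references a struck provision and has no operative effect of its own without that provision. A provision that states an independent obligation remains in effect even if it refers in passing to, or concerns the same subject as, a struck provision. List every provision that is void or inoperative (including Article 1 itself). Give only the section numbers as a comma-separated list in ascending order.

Article 1 is struck. Article 2 operates only by reference to Article 1, so it falls with Article 1. Article 4 merely fixes the non-assignment of Article 1; with Article 1 gone it has nothing to operate on and falls away. Although Article 5 refers to Article 4, its operative terms do not depend on Article 4, so it remains in effect. Article 3 declares Article 1 and Article 2 mutually dependent; since one of them has fallen, all of them are of no effect. The remainder continues in force under Article 3. Article 3 and Article 5 remain in effect.

1, 2, 4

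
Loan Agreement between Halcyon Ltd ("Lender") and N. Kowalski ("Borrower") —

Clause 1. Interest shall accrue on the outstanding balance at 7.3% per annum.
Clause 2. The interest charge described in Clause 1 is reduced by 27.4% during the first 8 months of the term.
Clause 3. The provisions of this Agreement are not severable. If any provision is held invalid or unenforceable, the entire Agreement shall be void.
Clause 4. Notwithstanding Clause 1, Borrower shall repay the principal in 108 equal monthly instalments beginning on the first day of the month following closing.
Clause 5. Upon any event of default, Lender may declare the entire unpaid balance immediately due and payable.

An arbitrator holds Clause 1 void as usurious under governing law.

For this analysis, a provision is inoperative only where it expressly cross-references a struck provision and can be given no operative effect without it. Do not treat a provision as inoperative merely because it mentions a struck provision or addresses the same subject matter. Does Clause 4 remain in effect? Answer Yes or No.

No

Clause 1 is struck. Clause 2 has no operative effect of its own apart from Clause 1 and is therefore inoperative. Clause 3 provides that the Agreement is not severable, so the invalidity of any one provision voids the entire Agreement. No provision of the Agreement survives. Clause 4 is among the inoperative provisions, so the answer is no.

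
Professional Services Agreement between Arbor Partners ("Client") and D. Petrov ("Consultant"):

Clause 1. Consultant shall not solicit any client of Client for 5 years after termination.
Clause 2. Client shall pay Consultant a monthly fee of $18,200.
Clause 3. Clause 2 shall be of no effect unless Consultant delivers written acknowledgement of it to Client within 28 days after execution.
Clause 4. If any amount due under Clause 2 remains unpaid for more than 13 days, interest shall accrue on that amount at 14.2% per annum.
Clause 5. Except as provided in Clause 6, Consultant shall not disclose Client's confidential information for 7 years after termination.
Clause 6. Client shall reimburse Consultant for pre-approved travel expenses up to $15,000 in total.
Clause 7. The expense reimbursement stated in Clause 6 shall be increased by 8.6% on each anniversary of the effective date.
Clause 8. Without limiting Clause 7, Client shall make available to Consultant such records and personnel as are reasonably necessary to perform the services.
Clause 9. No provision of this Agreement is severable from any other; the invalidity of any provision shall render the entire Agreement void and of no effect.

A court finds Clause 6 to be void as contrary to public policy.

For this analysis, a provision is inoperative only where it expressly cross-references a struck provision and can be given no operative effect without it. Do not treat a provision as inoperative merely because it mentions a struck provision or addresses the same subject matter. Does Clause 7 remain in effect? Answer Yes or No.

Clause 6 is struck. The whole of Clause 7 is the escalation of the expense reimbursement, defined by reference to Clause 6, so Clause 7 cannot stand once Clause 6 is removed. Clause 9 provides that the Agreement is not severable, so the invalidity of any one provision voids the entire Agreement. No provision of the Agreement survives. Clause 7 is among the inoperative provisions, so the answer is no.

No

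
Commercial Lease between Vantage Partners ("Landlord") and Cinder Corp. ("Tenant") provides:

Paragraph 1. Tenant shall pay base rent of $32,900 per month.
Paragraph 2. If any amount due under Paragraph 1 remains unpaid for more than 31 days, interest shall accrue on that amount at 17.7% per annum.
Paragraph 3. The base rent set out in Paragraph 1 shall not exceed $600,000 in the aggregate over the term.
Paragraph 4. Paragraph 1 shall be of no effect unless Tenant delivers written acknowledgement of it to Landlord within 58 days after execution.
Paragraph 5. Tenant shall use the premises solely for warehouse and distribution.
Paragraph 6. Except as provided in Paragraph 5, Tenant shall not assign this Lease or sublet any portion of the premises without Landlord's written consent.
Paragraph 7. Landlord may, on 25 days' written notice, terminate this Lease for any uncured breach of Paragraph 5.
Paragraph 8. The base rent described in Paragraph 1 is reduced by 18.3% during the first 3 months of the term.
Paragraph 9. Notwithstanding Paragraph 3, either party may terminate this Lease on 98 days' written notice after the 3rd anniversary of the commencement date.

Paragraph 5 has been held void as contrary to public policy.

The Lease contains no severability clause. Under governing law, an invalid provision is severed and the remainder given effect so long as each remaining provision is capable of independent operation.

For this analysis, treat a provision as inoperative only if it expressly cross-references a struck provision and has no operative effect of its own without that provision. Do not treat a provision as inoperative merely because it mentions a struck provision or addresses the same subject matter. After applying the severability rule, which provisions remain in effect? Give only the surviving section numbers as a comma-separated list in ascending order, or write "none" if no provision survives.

1, 2, 3, 4, 6, 8, 9

Paragraph 5 is struck. Paragraph 7 has no operative effect of its own apart from Paragraph 5 and is therefore inoperative. Paragraph 6 mentions Paragraph 5 but its own obligation stands independently of Paragraph 5, so Paragraph 6 is not affected. With no severability clause, the stated default rule severs what cannot stand and enforces each remaining provision that can operate on its own. That leaves Paragraph 1, Paragraph 2, Paragraph 3, Paragraph 4, Paragraph 6, Paragraph 8, and Paragraph 9 in effect.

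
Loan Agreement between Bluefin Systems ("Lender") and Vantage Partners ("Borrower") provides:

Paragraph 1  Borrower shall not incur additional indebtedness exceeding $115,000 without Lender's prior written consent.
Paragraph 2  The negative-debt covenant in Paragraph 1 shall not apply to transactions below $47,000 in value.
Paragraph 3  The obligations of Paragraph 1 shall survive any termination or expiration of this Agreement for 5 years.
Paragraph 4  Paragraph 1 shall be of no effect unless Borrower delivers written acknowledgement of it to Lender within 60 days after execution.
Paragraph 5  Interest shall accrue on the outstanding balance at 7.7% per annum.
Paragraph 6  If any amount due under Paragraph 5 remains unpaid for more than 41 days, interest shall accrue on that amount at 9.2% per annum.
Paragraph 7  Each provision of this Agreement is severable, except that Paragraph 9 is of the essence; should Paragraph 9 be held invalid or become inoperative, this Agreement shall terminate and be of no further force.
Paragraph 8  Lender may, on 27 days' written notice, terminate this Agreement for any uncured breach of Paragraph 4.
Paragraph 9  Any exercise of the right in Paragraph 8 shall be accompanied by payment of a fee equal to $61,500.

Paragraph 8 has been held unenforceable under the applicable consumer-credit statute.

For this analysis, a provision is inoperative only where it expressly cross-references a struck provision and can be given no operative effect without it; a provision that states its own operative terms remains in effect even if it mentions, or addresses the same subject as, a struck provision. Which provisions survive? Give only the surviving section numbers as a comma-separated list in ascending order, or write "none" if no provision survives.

none

Paragraph 8 is struck. Paragraph 9 has no operative effect of its own apart from Paragraph 8 and is therefore inoperative. Paragraph 7 makes Paragraph 9 an essential term, and Paragraph 9 has been rendered inoperative by the cascade; under Paragraph 7, the entire Agreement is therefore void. No provision of the Agreement survives.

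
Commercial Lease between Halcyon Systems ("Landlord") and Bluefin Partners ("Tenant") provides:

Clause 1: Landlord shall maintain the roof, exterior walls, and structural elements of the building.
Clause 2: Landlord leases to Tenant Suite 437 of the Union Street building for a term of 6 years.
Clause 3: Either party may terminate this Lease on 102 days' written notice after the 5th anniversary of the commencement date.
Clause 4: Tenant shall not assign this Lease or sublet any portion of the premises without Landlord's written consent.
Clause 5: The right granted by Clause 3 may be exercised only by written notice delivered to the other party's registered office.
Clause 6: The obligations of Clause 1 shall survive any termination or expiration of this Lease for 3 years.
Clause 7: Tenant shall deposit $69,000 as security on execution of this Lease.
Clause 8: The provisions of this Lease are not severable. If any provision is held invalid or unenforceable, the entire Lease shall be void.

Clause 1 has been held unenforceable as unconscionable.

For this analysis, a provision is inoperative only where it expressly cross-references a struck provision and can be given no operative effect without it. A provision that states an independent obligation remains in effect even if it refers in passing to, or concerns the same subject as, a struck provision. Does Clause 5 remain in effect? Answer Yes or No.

No

Clause 1 is struck. Clause 6 has no operative effect of its own apart from Clause 1 and is therefore inoperative. Clause 8 provides that the Lease is not severable, so the invalidity of any one provision voids the entire Lease. No provision of the Lease survives. Clause 5 is among the inoperative provisions, so the answer is no.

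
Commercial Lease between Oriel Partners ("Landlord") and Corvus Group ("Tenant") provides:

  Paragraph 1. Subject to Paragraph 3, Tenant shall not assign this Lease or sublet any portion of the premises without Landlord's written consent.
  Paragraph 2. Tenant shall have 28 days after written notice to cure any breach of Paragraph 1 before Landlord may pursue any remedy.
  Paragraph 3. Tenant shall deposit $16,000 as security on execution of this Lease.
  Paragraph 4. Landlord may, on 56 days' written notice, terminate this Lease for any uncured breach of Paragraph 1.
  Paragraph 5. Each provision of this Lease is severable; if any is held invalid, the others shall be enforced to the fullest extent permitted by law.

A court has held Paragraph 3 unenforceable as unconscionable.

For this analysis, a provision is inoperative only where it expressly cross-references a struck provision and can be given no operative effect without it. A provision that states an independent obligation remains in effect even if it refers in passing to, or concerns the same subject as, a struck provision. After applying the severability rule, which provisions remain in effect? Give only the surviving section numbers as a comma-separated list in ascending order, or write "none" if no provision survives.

1, 2, 4, 5

Paragraph 3 is struck. Although Paragraph 1 refers to Paragraph 3, its operative terms do not depend on Paragraph 3, so it remains in effect. Nothing else in the Lease is defined by reference to Paragraph 3. Paragraph 5 is a severability clause and preserves every provision that can still be given independent effect. That leaves Paragraph 1, Paragraph 2, Paragraph 4, and Paragraph 5 in effect.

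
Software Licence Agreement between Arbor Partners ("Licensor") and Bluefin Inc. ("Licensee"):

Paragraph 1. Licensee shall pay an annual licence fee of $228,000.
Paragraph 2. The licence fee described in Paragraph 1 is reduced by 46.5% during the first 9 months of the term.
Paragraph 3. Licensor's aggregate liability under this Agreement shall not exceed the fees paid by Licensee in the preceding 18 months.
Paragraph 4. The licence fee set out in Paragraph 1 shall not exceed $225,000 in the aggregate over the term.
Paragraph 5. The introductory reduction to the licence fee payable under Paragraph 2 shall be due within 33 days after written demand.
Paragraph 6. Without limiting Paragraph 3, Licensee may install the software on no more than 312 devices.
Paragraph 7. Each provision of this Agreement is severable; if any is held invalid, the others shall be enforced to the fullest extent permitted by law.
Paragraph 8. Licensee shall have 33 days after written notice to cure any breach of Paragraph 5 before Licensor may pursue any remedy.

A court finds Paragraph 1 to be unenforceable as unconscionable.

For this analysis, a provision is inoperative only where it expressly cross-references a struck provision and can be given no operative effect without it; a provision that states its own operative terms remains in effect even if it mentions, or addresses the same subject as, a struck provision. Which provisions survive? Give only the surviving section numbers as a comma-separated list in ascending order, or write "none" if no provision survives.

Paragraph 1 is struck. The whole of Paragraph 2 is the introductory reduction to the licence fee, defined by reference to Paragraph 1, so Paragraph 2 cannot stand once Paragraph 1 is removed. Paragraph 4 does nothing except set the aggregate cap on the licence fee by reference to Paragraph 1; with Paragraph 1 gone it has no independent effect and is inoperative. The whole of Paragraph 5 is the payment deadline for the introductory reduction to the licence fee, defined by reference to Paragraph 2, so Paragraph 5 cannot stand once Paragraph 2 is removed. Paragraph 8 operates only by reference to Paragraph 5, so it falls with Paragraph 5. Under the severability clause in Paragraph 7, the remaining provisions continue in force. Paragraph 3, Paragraph 6, and Paragraph 7 remain in effect.

3, 6, 7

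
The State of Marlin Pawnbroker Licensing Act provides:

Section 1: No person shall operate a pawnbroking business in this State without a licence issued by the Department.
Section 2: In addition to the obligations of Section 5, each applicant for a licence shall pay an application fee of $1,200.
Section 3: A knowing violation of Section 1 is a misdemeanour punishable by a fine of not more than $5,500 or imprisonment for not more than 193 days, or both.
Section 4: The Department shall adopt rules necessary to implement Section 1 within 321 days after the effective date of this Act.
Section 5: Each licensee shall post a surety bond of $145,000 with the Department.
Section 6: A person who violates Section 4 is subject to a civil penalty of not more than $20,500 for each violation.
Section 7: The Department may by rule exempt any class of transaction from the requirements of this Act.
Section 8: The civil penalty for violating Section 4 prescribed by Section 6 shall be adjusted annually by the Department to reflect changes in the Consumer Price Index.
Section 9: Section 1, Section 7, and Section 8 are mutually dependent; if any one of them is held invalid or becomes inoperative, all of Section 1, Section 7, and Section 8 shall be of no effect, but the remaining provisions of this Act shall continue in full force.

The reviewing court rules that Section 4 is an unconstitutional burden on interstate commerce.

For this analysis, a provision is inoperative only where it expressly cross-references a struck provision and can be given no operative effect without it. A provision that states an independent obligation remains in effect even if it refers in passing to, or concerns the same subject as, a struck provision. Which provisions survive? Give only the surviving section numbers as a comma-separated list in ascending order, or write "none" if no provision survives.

2, 5, 9

Section 4 is struck. Section 6 has no operative effect of its own apart from Section 4 and is therefore inoperative. The whole of Section 8 is the indexation of the civil penalty for violating Section 4, defined by reference to Section 6, so Section 8 cannot stand once Section 6 is removed. Section 9 declares Section 1, Section 7, and Section 8 mutually dependent; since one of them has fallen, all of them are of no effect. That brings down Section 1 and Section 7 as well. Section 3 in turn depends solely on a provision now struck and likewise falls. The remainder continues in force under Section 9. That leaves Section 2, Section 5, and Section 9 in effect.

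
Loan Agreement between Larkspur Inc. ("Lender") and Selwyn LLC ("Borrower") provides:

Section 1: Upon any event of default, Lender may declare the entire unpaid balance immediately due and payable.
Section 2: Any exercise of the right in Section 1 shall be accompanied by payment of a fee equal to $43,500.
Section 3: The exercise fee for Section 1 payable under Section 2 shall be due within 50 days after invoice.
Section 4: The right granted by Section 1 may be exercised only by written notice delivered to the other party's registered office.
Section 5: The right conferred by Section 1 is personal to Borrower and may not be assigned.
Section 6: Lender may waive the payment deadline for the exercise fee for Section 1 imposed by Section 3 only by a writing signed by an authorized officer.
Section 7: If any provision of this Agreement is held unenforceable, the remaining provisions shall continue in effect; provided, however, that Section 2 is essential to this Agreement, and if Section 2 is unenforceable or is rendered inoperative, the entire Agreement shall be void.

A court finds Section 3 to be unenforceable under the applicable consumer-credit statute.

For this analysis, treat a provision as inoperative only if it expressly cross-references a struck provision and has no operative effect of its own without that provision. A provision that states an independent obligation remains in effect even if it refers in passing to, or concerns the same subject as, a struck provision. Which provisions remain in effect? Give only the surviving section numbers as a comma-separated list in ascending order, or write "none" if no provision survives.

1, 2, 4, 5, 7

Section 3 is struck. Section 6 operates only by reference to Section 3, so it falls with Section 3. Section 7 makes Section 2 an essential term, but Section 2 is unaffected, so the severability proviso in Section 7 preserves the remaining provisions. Section 1, Section 2, Section 4, Section 5, and Section 7 remain in effect.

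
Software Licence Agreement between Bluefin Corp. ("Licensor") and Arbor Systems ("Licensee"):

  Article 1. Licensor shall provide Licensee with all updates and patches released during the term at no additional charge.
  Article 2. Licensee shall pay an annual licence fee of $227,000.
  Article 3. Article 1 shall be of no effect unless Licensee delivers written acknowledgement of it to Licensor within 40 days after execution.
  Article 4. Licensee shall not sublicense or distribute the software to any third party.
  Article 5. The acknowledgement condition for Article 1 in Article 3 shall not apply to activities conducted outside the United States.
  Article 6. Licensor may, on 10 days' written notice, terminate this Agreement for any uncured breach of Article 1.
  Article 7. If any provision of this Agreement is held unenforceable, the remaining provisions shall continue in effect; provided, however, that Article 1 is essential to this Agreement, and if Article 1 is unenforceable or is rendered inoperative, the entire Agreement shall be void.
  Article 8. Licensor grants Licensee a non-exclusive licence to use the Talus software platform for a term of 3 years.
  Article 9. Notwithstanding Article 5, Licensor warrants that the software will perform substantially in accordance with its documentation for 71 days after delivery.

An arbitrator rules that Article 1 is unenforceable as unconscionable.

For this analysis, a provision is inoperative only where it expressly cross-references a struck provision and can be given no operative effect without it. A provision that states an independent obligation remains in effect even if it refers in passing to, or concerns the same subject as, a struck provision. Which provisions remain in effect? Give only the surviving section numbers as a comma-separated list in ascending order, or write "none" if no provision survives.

none

Article 1 is struck. Article 3 operates only by reference to Article 1, so it falls with Article 1. Article 6 operates only by reference to Article 1, so it falls with Article 1. Article 5 has no operative effect of its own apart from Article 3 and is therefore inoperative. Article 7 makes Article 1 an essential term, and Article 1 is the provision held invalid; under Article 7, the entire Agreement is therefore void. No provision of the Agreement survives.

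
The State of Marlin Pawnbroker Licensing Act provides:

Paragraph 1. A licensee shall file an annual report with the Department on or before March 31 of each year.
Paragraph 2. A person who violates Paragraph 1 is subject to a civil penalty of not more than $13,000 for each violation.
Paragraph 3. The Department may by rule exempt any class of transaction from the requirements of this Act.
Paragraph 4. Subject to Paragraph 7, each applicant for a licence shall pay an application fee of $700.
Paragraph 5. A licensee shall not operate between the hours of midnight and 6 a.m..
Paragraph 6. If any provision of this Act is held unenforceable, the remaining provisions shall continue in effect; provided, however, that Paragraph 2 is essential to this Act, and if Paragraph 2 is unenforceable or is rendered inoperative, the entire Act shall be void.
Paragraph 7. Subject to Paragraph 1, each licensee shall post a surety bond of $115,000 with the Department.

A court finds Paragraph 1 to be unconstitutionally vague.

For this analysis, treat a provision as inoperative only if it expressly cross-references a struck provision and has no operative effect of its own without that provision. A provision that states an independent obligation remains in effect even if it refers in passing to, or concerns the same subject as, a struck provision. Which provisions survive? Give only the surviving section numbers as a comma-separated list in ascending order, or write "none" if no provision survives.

none

Paragraph 1 is struck. Paragraph 2 has no operative effect of its own apart from Paragraph 1 and is therefore inoperative. Paragraph 6 makes Paragraph 2 an essential term, and Paragraph 2 has been rendered inoperative by the cascade; under Paragraph 6, the entire Act is therefore void. No provision of the Act survives.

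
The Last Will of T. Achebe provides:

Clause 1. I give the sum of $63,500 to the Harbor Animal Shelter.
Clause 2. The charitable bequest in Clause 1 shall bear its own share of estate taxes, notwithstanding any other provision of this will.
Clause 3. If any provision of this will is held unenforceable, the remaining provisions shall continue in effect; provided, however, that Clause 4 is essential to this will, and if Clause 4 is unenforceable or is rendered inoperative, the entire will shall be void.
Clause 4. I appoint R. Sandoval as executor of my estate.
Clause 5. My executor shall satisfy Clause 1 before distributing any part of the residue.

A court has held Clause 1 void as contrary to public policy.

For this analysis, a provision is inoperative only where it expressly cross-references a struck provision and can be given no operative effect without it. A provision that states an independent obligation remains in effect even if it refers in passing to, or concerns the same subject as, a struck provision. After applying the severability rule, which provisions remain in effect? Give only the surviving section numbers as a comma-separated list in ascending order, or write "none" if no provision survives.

Clause 1 is struck. Clause 2 has no operative effect of its own apart from Clause 1 and is therefore inoperative. Clause 5 merely fixes the priority direction for Clause 1; with Clause 1 gone it has nothing to operate on and falls away. Clause 3 makes Clause 4 an essential term, but Clause 4 is unaffected, so the severability proviso in Clause 3 preserves the remaining provisions. That leaves Clause 3 and Clause 4 in effect.

3, 4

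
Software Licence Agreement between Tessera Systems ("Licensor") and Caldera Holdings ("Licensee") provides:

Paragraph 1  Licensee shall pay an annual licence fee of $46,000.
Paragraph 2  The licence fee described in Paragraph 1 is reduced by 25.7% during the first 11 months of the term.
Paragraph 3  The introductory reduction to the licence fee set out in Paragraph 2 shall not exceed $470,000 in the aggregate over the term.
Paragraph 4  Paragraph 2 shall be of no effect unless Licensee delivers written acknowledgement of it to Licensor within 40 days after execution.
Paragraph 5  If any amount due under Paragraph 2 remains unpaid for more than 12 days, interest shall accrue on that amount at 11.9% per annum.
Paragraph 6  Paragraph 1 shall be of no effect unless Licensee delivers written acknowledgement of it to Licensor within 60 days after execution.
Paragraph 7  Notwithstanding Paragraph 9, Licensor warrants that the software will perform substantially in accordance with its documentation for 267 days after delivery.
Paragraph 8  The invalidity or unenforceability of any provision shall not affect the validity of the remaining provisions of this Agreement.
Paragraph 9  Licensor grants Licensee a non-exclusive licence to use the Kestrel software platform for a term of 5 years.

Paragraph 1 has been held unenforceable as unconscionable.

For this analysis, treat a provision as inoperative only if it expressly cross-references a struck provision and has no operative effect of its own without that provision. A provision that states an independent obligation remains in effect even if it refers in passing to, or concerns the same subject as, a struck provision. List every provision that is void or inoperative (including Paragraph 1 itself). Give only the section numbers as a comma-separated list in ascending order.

Paragraph 1 is struck. The whole of Paragraph 2 is the introductory reduction to the licence fee, defined by reference to Paragraph 1, so Paragraph 2 cannot stand once Paragraph 1 is removed. Paragraph 6 operates only by reference to Paragraph 1, so it falls with Paragraph 1. Paragraph 3 operates only by reference to Paragraph 2, so it falls with Paragraph 2. Paragraph 4 has no operative effect of its own apart from Paragraph 2 and is therefore inoperative. Paragraph 5 operates only by reference to Paragraph 2, so it falls with Paragraph 2. Paragraph 8 is a severability clause and preserves every provision that can still be given independent effect. Paragraph 7, Paragraph 8, and Paragraph 9 remain in effect.

1, 2, 3, 4, 5, 6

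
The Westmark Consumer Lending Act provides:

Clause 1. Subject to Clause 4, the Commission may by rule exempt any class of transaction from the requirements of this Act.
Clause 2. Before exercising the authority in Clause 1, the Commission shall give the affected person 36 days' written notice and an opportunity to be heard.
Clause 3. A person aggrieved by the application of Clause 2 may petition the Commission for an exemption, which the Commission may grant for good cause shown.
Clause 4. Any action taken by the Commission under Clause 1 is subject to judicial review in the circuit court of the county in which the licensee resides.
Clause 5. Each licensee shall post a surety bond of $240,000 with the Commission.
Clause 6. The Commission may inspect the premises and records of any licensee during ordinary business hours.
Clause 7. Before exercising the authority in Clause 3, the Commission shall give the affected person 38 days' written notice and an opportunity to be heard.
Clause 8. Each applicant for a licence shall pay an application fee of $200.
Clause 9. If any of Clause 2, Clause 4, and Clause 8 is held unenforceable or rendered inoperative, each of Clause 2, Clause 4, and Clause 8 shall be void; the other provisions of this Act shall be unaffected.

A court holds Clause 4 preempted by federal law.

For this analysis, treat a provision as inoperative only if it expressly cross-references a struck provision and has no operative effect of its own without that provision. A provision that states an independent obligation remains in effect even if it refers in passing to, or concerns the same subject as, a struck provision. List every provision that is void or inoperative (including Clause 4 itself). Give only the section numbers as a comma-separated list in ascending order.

Clause 4 is struck. Although Clause 1 refers to Clause 4, its operative terms do not depend on Clause 4, so it remains in effect. No other provision's operative terms depend on Clause 4. Clause 9 declares Clause 2, Clause 4, and Clause 8 mutually dependent; since one of them has fallen, all of them are of no effect. That brings down Clause 2 and Clause 8 as well. Clause 3 and Clause 7 in turn depend solely on a provision now struck and likewise fall. The remainder continues in force under Clause 9. Clause 1, Clause 5, Clause 6, and Clause 9 remain in effect.

2, 3, 4, 7, 8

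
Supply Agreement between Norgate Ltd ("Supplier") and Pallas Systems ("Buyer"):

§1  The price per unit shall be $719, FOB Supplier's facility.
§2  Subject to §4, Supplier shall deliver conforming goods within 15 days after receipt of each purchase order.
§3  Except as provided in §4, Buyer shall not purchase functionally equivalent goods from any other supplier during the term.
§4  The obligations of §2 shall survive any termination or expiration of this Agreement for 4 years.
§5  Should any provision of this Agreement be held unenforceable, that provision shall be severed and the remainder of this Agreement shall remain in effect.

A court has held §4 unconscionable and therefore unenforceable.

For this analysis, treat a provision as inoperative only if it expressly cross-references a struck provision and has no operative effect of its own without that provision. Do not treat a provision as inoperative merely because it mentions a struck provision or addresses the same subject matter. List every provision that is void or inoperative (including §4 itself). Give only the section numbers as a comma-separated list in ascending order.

§4 is struck. §2 mentions §4 but its own obligation stands independently of §4, so §2 is not affected. §3 mentions §4 but its own obligation stands independently of §4, so §3 is not affected. No other provision's operative terms depend on §4. §5 is a severability clause and preserves every provision that can still be given independent effect. §1, §2, §3, and §5 remain in effect.

4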